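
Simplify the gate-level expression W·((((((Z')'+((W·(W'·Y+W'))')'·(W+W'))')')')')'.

W·((((((Z')'+((W·(W'·Y+W'))')'·(W+W'))')')')')'
= W·((((((Z')'+((W·(W'·Y+W'))')')')')')')'   [complement / identity]
= W·((((Z')'+((W·(W'·Y+W'))')')')')'   [double negation]
= W·((Z'·(W·(W'·Y+W'))')')'   [De Morgan]
= W·((Z'·(W·W')')')'   [absorption]
= W·(Z+W·W')'   [De Morgan]
= W·Z'   [complement / identity]

W·Z'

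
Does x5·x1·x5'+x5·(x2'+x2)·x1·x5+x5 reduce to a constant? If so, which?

no

x5·x1·x5'+x5·(x2'+x2)·x1·x5+x5
= x5·x1·x5'+x5·x1·x5+x5   [complement / identity]
= x5·x1+x5   [distribution]
= x5   [absorption]
This depends on x5, so it is not a constant.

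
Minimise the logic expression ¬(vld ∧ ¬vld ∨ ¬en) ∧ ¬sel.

en ∧ ¬sel

¬(vld ∧ ¬vld ∨ ¬en) ∧ ¬sel
= ¬¬en ∧ ¬sel   (complement / identity)
= en ∧ ¬sel   (double negation)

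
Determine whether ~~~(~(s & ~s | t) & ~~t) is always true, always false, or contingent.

always true

~~~(~(s & ~s | t) & ~~t)
= ~~~(~t & ~~t)
= ~(~t & ~~t)
= t | ~t
= 1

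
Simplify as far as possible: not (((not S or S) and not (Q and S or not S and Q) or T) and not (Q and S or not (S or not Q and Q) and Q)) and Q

not (((not S or S) and not (Q and S or not S and Q) or T) and not (Q and S or not (S or not Q and Q) and Q)) and Q
= not (((not S or S) and not (Q and S or not S and Q) or T) and not (Q and S or not S and Q)) and Q   — complement / identity
= not ((not (Q and S or not S and Q) or T) and not (Q and S or not S and Q)) and Q   — complement / identity
= not not (Q and S or not S and Q) and Q   — absorption
= not not Q and Q   — distribution
= Q and Q   — double negation
= Q   — idempotence

Q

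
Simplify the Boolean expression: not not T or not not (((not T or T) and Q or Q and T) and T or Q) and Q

not not T or not not (((not T or T) and Q or Q and T) and T or Q) and Q
= not not T or not not ((Q or Q and T) and T or Q) and Q   (complement / identity)
= T or not not ((Q or Q and T) and T or Q) and Q   (double negation)
= T or ((Q or Q and T) and T or Q) and Q   (double negation)
= T or (Q and T or Q) and Q   (absorption)
= T or Q and Q   (absorption)
= T or Q   (idempotence)

T or Q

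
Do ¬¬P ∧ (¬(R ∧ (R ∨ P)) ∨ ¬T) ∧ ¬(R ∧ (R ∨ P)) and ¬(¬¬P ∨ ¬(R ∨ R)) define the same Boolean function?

No

E1: ¬¬P ∧ (¬(R ∧ (R ∨ P)) ∨ ¬T) ∧ ¬(R ∧ (R ∨ P))
    = ¬¬P ∧ ¬(R ∧ (R ∨ P))
    = ¬¬P ∧ ¬R
    = P ∧ ¬R
E2: ¬(¬¬P ∨ ¬(R ∨ R))
    = ¬(¬¬P ∨ ¬R)
    = ¬P ∧ R
These differ: at P=1, R=0, T=0, E1 = 1 but E2 = 0.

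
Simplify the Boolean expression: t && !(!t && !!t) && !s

t && !s

t && !(!t && !!t) && !s
= t && (t || !t) && !s   [De Morgan]
= t && !s   [complement / identity]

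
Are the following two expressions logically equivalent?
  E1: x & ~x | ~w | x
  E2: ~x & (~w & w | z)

E1: x & ~x | ~w | x
    = ~w | x   [complement / identity]
E2: ~x & (~w & w | z)
    = ~x & z   [complement / identity]
These differ: at w=0, x=1, z=1, E1 = 1 but E2 = 0.

No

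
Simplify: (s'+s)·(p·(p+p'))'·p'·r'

(s'+s)·(p·(p+p'))'·p'·r'
= (s'+s)·p'·p'·r'   — complement / identity
= p'·p'·r'   — complement / identity
= p'·r'   — idempotence

p'·r'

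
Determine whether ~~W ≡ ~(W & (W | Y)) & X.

E1: ~~W
    = W   [double negation]
E2: ~(W & (W | Y)) & X
    = ~W & X   [absorption]
These differ: at W=1, X=0, Y=0, E1 = 1 but E2 = 0.

No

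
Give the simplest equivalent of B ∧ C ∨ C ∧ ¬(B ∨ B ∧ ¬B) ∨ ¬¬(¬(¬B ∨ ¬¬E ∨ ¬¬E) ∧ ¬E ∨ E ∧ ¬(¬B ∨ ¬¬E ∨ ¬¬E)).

C ∨ B ∧ ¬E

B ∧ C ∨ C ∧ ¬(B ∨ B ∧ ¬B) ∨ ¬¬(¬(¬B ∨ ¬¬E ∨ ¬¬E) ∧ ¬E ∨ E ∧ ¬(¬B ∨ ¬¬E ∨ ¬¬E))
= B ∧ C ∨ C ∧ ¬B ∨ ¬¬(¬(¬B ∨ ¬¬E ∨ ¬¬E) ∧ ¬E ∨ E ∧ ¬(¬B ∨ ¬¬E ∨ ¬¬E))   — complement / identity
= C ∨ ¬¬(¬(¬B ∨ ¬¬E ∨ ¬¬E) ∧ ¬E ∨ E ∧ ¬(¬B ∨ ¬¬E ∨ ¬¬E))   — distribution
= C ∨ ¬(¬B ∨ ¬¬E ∨ ¬¬E) ∧ ¬E ∨ E ∧ ¬(¬B ∨ ¬¬E ∨ ¬¬E)   — double negation
= C ∨ ¬(¬B ∨ ¬¬E ∨ ¬¬E)   — distribution
= C ∨ ¬(¬B ∨ ¬¬E)   — idempotence
= C ∨ B ∧ ¬E   — De Morgan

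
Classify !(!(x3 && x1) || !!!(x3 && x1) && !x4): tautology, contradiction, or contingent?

!(!(x3 && x1) || !!!(x3 && x1) && !x4)
= !(!(x3 && x1) || !(x3 && x1) && !x4)
= !!(x3 && x1)
= x3 && x1
This depends on x1, x3, so it is not a constant.

contingent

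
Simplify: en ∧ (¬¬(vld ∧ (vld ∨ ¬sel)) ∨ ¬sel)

en ∧ (vld ∨ ¬sel)

en ∧ (¬¬(vld ∧ (vld ∨ ¬sel)) ∨ ¬sel)
= en ∧ (vld ∧ (vld ∨ ¬sel) ∨ ¬sel)   (double negation)
= en ∧ (vld ∨ ¬sel)   (absorption)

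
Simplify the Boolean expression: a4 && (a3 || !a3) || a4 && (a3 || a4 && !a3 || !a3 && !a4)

a4 && (a3 || !a3) || a4 && (a3 || a4 && !a3 || !a3 && !a4)
= a4 && (a3 || !a3) || a4 && (a3 || !a3)   — distribution
= a4 && (a3 || !a3)   — idempotence
= a4   — complement / identity

a4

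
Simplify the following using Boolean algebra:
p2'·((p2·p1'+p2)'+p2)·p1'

p2'·((p2·p1'+p2)'+p2)·p1'
= p2'·(p2'+p2)·p1'
= p2'·p1'

p2'·p1'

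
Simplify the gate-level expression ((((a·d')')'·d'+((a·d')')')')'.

a·d'

((((a·d')')'·d'+((a·d')')')')'
= ((((a·d')')')')'
= ((a·d')')'
= a·d'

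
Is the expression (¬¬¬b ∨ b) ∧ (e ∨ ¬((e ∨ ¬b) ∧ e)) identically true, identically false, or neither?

(¬¬¬b ∨ b) ∧ (e ∨ ¬((e ∨ ¬b) ∧ e))
= (¬¬¬b ∨ b) ∧ (e ∨ ¬e)   (absorption)
= (¬b ∨ b) ∧ (e ∨ ¬e)   (double negation)
= e ∨ ¬e   (complement / identity)
= True   (complement)

identically true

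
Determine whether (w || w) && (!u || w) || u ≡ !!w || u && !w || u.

Yes

E1: (w || w) && (!u || w) || u
    = w || w && !u || u
    = w || u
E2: !!w || u && !w || u
    = w || u && !w || u
    = w || u
Both reduce to w || u, so they are equivalent.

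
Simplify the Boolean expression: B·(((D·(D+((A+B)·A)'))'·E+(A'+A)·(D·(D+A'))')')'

B·(((D·(D+((A+B)·A)'))'·E+(A'+A)·(D·(D+A'))')')'
= B·(((D·(D+((A+B)·A)'))'·E+(D·(D+A'))')')'   (complement / identity)
= B·(((D·(D+A'))'·E+(D·(D+A'))')')'   (absorption)
= B·(((D·(D+A'))')')'   (absorption)
= B·((D')')'   (absorption)
= B·D'   (double negation)

B·D'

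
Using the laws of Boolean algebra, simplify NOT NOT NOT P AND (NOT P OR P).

NOT NOT NOT P AND (NOT P OR P)
= NOT P AND (NOT P OR P)
= NOT P

NOT P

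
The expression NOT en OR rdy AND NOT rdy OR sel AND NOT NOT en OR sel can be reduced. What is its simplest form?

NOT en OR sel

NOT en OR rdy AND NOT rdy OR sel AND NOT NOT en OR sel
= NOT en OR rdy AND NOT rdy OR sel AND en OR sel   — double negation
= NOT en OR sel AND en OR sel   — complement / identity
= NOT en OR sel   — absorption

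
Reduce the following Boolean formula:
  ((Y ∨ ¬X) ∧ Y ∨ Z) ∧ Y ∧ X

Y ∧ X

((Y ∨ ¬X) ∧ Y ∨ Z) ∧ Y ∧ X
= (Y ∨ Z) ∧ Y ∧ X
= Y ∧ X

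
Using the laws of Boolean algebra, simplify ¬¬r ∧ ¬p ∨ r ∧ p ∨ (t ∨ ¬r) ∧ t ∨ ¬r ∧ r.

¬¬r ∧ ¬p ∨ r ∧ p ∨ (t ∨ ¬r) ∧ t ∨ ¬r ∧ r
= ¬¬r ∧ ¬p ∨ r ∧ p ∨ (t ∨ ¬r) ∧ t   [complement / identity]
= ¬¬r ∧ ¬p ∨ r ∧ p ∨ t   [absorption]
= r ∧ ¬p ∨ r ∧ p ∨ t   [double negation]
= r ∨ t   [distribution]

r ∨ t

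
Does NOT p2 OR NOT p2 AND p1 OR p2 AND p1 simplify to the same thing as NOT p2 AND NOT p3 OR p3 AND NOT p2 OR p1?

Yes

E1: NOT p2 OR NOT p2 AND p1 OR p2 AND p1
    = NOT p2 OR p1   [distribution]
E2: NOT p2 AND NOT p3 OR p3 AND NOT p2 OR p1
    = (NOT p3 OR p3) AND NOT p2 OR p1   [distribution]
    = NOT p2 OR p1   [complement / identity]
Both reduce to NOT p2 OR p1, so they are equivalent.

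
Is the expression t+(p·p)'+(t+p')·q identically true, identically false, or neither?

neither

t+(p·p)'+(t+p')·q
= t+p'+(t+p')·q   — idempotence
= t+p'   — absorption
This depends on p, t, so it is not a constant.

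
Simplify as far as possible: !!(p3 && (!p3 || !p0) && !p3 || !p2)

!!(p3 && (!p3 || !p0) && !p3 || !p2)
= !!(p3 && !p3 || !p2)   — absorption
= !!!p2   — complement / identity
= !p2   — double negation

!p2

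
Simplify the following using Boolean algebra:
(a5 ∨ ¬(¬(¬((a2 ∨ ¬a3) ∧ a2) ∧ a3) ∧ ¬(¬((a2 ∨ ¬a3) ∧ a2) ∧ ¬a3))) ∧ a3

(a5 ∨ ¬a2) ∧ a3

(a5 ∨ ¬(¬(¬((a2 ∨ ¬a3) ∧ a2) ∧ a3) ∧ ¬(¬((a2 ∨ ¬a3) ∧ a2) ∧ ¬a3))) ∧ a3
= (a5 ∨ ¬((a2 ∨ ¬a3) ∧ a2) ∧ a3 ∨ ¬((a2 ∨ ¬a3) ∧ a2) ∧ ¬a3) ∧ a3   [De Morgan]
= (a5 ∨ ¬((a2 ∨ ¬a3) ∧ a2)) ∧ a3   [distribution]
= (a5 ∨ ¬a2) ∧ a3   [absorption]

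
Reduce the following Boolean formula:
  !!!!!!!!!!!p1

!p1

!!!!!!!!!!!p1
= !!!!!!!!!p1
= !!!!!!!p1
= !!!!!p1
= !!!p1
= !p1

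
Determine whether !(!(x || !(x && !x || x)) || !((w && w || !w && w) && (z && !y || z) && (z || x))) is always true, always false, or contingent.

contingent

!(!(x || !(x && !x || x)) || !((w && w || !w && w) && (z && !y || z) && (z || x)))
= !(!(x || !(x && !x || x)) || !(w && (z && !y || z) && (z || x)))   (distribution)
= !(!(x || !x) || !(w && (z && !y || z) && (z || x)))   (complement / identity)
= !(!(x || !x) || !(w && z && (z || x)))   (absorption)
= (x || !x) && w && z && (z || x)   (De Morgan)
= w && z && (z || x)   (complement / identity)
= w && z   (absorption)
This depends on w, z, so it is not a constant.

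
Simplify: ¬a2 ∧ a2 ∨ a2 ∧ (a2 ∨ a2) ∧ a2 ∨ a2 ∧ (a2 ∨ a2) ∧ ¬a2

a2

¬a2 ∧ a2 ∨ a2 ∧ (a2 ∨ a2) ∧ a2 ∨ a2 ∧ (a2 ∨ a2) ∧ ¬a2
= ¬a2 ∧ a2 ∨ a2 ∧ (a2 ∨ a2)   — distribution
= ¬a2 ∧ a2 ∨ a2 ∧ a2   — idempotence
= a2   — distribution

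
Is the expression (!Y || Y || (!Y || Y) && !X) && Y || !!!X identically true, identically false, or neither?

neither

(!Y || Y || (!Y || Y) && !X) && Y || !!!X
= (!Y || Y) && Y || !!!X   (absorption)
= Y || !!!X   (complement / identity)
= Y || !X   (double negation)
This depends on X, Y, so it is not a constant.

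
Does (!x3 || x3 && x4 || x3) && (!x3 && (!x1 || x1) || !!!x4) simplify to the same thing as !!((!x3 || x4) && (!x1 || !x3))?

E1: (!x3 || x3 && x4 || x3) && (!x3 && (!x1 || x1) || !!!x4)
    = (!x3 || x3) && (!x3 && (!x1 || x1) || !!!x4)   [absorption]
    = !x3 && (!x1 || x1) || !!!x4   [complement / identity]
    = !x3 || !!!x4   [complement / identity]
    = !x3 || !x4   [double negation]
E2: !!((!x3 || x4) && (!x1 || !x3))
    = (!x3 || x4) && (!x1 || !x3)   [double negation]
    = !x3 || x4 && !x1   [distribution]
These differ: at x1=1, x3=1, x4=0, E1 = 1 but E2 = 0.

No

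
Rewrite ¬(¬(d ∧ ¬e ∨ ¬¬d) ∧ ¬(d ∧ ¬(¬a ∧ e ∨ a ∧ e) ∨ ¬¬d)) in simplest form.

d

¬(¬(d ∧ ¬e ∨ ¬¬d) ∧ ¬(d ∧ ¬(¬a ∧ e ∨ a ∧ e) ∨ ¬¬d))
= ¬(¬(d ∧ ¬e ∨ ¬¬d) ∧ ¬(d ∧ ¬e ∨ ¬¬d))   [distribution]
= ¬¬(d ∧ ¬e ∨ ¬¬d)   [idempotence]
= ¬¬(d ∧ ¬e ∨ d)   [double negation]
= ¬¬d   [absorption]
= d   [double negation]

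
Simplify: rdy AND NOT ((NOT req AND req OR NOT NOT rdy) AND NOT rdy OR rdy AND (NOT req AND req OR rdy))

FALSE

rdy AND NOT ((NOT req AND req OR NOT NOT rdy) AND NOT rdy OR rdy AND (NOT req AND req OR rdy))
= rdy AND NOT ((NOT req AND req OR rdy) AND NOT rdy OR rdy AND (NOT req AND req OR rdy))   — double negation
= rdy AND NOT (NOT req AND req OR rdy)   — distribution
= rdy AND NOT rdy   — complement / identity
= FALSE   — complement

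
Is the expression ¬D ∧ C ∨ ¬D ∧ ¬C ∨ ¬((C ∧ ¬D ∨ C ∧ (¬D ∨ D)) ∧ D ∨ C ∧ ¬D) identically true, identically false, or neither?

neither

¬D ∧ C ∨ ¬D ∧ ¬C ∨ ¬((C ∧ ¬D ∨ C ∧ (¬D ∨ D)) ∧ D ∨ C ∧ ¬D)
= ¬D ∧ C ∨ ¬D ∧ ¬C ∨ ¬((C ∧ ¬D ∨ C) ∧ D ∨ C ∧ ¬D)   — complement / identity
= ¬D ∨ ¬((C ∧ ¬D ∨ C) ∧ D ∨ C ∧ ¬D)   — distribution
= ¬D ∨ ¬(C ∧ D ∨ C ∧ ¬D)   — absorption
= ¬D ∨ ¬C   — distribution
This depends on C, D, so it is not a constant.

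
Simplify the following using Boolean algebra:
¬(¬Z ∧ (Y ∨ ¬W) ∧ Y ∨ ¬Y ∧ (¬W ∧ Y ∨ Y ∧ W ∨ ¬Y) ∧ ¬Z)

¬(¬Z ∧ (Y ∨ ¬W) ∧ Y ∨ ¬Y ∧ (¬W ∧ Y ∨ Y ∧ W ∨ ¬Y) ∧ ¬Z)
= ¬(¬Z ∧ (Y ∨ ¬W) ∧ Y ∨ ¬Y ∧ (Y ∨ ¬Y) ∧ ¬Z)   — distribution
= ¬(¬Z ∧ (Y ∨ ¬W) ∧ Y ∨ ¬Y ∧ ¬Z)   — complement / identity
= ¬(¬Z ∧ Y ∨ ¬Y ∧ ¬Z)   — absorption
= ¬¬Z   — distribution
= Z   — double negation

Z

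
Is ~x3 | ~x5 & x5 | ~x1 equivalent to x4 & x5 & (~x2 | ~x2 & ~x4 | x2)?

No

E1: ~x3 | ~x5 & x5 | ~x1
    = ~x3 | ~x1   — complement / identity
E2: x4 & x5 & (~x2 | ~x2 & ~x4 | x2)
    = x4 & x5 & (~x2 | x2)   — absorption
    = x4 & x5   — complement / identity
These differ: at x1=0, x2=1, x3=0, x4=0, x5=0, E1 = 1 but E2 = 0.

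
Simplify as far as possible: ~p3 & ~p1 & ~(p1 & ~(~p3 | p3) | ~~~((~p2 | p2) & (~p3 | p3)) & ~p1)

~p3 & ~p1 & ~(p1 & ~(~p3 | p3) | ~~~((~p2 | p2) & (~p3 | p3)) & ~p1)
= ~p3 & ~p1 & ~(p1 & ~(~p3 | p3) | ~~~(~p3 | p3) & ~p1)   — complement / identity
= ~p3 & ~p1 & ~(p1 & ~(~p3 | p3) | ~(~p3 | p3) & ~p1)   — double negation
= ~p3 & ~p1 & ~~(~p3 | p3)   — distribution
= ~p3 & ~p1 & (~p3 | p3)   — double negation
= ~p3 & ~p1   — complement / identity

~p3 & ~p1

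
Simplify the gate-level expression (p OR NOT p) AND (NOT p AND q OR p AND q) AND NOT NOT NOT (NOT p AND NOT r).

(p OR NOT p) AND (NOT p AND q OR p AND q) AND NOT NOT NOT (NOT p AND NOT r)
= (p OR NOT p) AND (NOT p AND q OR p AND q) AND NOT (NOT p AND NOT r)   (double negation)
= (p OR NOT p) AND (NOT p AND q OR p AND q) AND (p OR r)   (De Morgan)
= (p OR NOT p) AND q AND (p OR r)   (distribution)
= q AND (p OR r)   (complement / identity)

q AND (p OR r)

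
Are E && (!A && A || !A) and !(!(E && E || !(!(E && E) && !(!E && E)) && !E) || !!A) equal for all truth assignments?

E1: E && (!A && A || !A)
    = E && !A   [complement / identity]
E2: !(!(E && E || !(!(E && E) && !(!E && E)) && !E) || !!A)
    = !(!(E && E || (E && E || !E && E) && !E) || !!A)   [De Morgan]
    = !(!(E && E || E && !E) || !!A)   [distribution]
    = !(!E || !!A)   [distribution]
    = E && !A   [De Morgan]
Both reduce to E && !A, so they are equivalent.

Yes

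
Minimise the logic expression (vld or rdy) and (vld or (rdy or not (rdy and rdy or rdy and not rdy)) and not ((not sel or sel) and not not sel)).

vld or rdy and not sel

(vld or rdy) and (vld or (rdy or not (rdy and rdy or rdy and not rdy)) and not ((not sel or sel) and not not sel))
= (vld or rdy) and (vld or (rdy or not rdy) and not ((not sel or sel) and not not sel))   [distribution]
= (vld or rdy) and (vld or not ((not sel or sel) and not not sel))   [complement / identity]
= (vld or rdy) and (vld or not not not sel)   [complement / identity]
= vld or rdy and not not not sel   [distribution]
= vld or rdy and not sel   [double negation]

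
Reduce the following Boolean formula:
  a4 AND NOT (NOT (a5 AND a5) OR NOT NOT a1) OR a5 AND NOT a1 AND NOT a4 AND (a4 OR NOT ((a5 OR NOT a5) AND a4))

a4 AND NOT (NOT (a5 AND a5) OR NOT NOT a1) OR a5 AND NOT a1 AND NOT a4 AND (a4 OR NOT ((a5 OR NOT a5) AND a4))
= a4 AND a5 AND a5 AND NOT a1 OR a5 AND NOT a1 AND NOT a4 AND (a4 OR NOT ((a5 OR NOT a5) AND a4))   [De Morgan]
= a4 AND a5 AND NOT a1 OR a5 AND NOT a1 AND NOT a4 AND (a4 OR NOT ((a5 OR NOT a5) AND a4))   [idempotence]
= a4 AND a5 AND NOT a1 OR a5 AND NOT a1 AND NOT a4 AND (a4 OR NOT a4)   [complement / identity]
= a4 AND a5 AND NOT a1 OR a5 AND NOT a1 AND NOT a4   [complement / identity]
= a5 AND NOT a1   [distribution]

a5 AND NOT a1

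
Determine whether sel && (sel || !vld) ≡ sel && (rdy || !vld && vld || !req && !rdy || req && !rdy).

E1: sel && (sel || !vld)
    = sel   — absorption
E2: sel && (rdy || !vld && vld || !req && !rdy || req && !rdy)
    = sel && (rdy || !req && !rdy || req && !rdy)   — complement / identity
    = sel && (rdy || !rdy)   — distribution
    = sel   — complement / identity
Both reduce to sel, so they are equivalent.

Yes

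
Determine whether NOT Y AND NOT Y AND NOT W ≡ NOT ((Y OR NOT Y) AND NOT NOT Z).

No

E1: NOT Y AND NOT Y AND NOT W
    = NOT Y AND NOT W   — idempotence
E2: NOT ((Y OR NOT Y) AND NOT NOT Z)
    = NOT NOT NOT Z   — complement / identity
    = NOT Z   — double negation
These differ: at W=1, Y=0, Z=0, E1 = 0 but E2 = 1.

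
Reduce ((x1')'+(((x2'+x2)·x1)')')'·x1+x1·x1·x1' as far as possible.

((x1')'+(((x2'+x2)·x1)')')'·x1+x1·x1·x1'
= x1'·((x2'+x2)·x1)'·x1+x1·x1·x1'   — De Morgan
= x1'·x1'·x1+x1·x1·x1'   — complement / identity
= x1·(x1'·x1'+x1·x1')   — distribution
= x1·x1'   — distribution
= 0   — complement

0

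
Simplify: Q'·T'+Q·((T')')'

Q'·T'+Q·((T')')'
= Q'·T'+Q·T'
= T'

T'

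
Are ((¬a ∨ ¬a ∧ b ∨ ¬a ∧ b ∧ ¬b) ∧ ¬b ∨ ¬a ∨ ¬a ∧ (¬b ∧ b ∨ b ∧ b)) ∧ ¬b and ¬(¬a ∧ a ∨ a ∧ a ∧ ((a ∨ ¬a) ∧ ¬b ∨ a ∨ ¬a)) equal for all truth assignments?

E1: ((¬a ∨ ¬a ∧ b ∨ ¬a ∧ b ∧ ¬b) ∧ ¬b ∨ ¬a ∨ ¬a ∧ (¬b ∧ b ∨ b ∧ b)) ∧ ¬b
    = ((¬a ∨ ¬a ∧ b) ∧ ¬b ∨ ¬a ∨ ¬a ∧ (¬b ∧ b ∨ b ∧ b)) ∧ ¬b   — absorption
    = ((¬a ∨ ¬a ∧ b) ∧ ¬b ∨ ¬a ∨ ¬a ∧ b) ∧ ¬b   — distribution
    = (¬a ∨ ¬a ∧ b) ∧ ¬b   — absorption
    = ¬a ∧ ¬b   — absorption
E2: ¬(¬a ∧ a ∨ a ∧ a ∧ ((a ∨ ¬a) ∧ ¬b ∨ a ∨ ¬a))
    = ¬(¬a ∧ a ∨ a ∧ a ∧ (a ∨ ¬a))   — absorption
    = ¬(¬a ∧ a ∨ a ∧ a)   — complement / identity
    = ¬a   — distribution
These differ: at a=0, b=1, E1 = 0 but E2 = 1.

No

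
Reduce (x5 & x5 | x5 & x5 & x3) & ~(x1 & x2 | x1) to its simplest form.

(x5 & x5 | x5 & x5 & x3) & ~(x1 & x2 | x1)
= x5 & x5 & ~(x1 & x2 | x1)
= x5 & x5 & ~x1
= x5 & ~x1

x5 & ~x1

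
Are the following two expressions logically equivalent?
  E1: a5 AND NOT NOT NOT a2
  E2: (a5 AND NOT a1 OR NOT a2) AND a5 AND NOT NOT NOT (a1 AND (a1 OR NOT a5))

E1: a5 AND NOT NOT NOT a2
    = a5 AND NOT a2   (double negation)
E2: (a5 AND NOT a1 OR NOT a2) AND a5 AND NOT NOT NOT (a1 AND (a1 OR NOT a5))
    = (a5 AND NOT a1 OR NOT a2) AND a5 AND NOT (a1 AND (a1 OR NOT a5))   (double negation)
    = (a5 AND NOT a1 OR NOT a2) AND a5 AND NOT a1   (absorption)
    = a5 AND NOT a1   (absorption)
These differ: at a1=1, a2=0, a5=1, E1 = 1 but E2 = 0.

No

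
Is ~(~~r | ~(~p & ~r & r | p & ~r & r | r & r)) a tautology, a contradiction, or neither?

contradiction

~(~~r | ~(~p & ~r & r | p & ~r & r | r & r))
= ~(~~r | ~(~r & r | r & r))   — distribution
= ~(~~r | ~r)   — distribution
= ~r & r   — De Morgan
= 0   — complement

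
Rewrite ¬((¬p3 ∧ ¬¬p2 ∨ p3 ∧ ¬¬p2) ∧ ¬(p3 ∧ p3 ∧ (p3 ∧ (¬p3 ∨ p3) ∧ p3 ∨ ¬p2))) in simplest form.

¬p2 ∨ p3

¬((¬p3 ∧ ¬¬p2 ∨ p3 ∧ ¬¬p2) ∧ ¬(p3 ∧ p3 ∧ (p3 ∧ (¬p3 ∨ p3) ∧ p3 ∨ ¬p2)))
= ¬(¬¬p2 ∧ ¬(p3 ∧ p3 ∧ (p3 ∧ (¬p3 ∨ p3) ∧ p3 ∨ ¬p2)))
= ¬(¬¬p2 ∧ ¬(p3 ∧ p3 ∧ (p3 ∧ p3 ∨ ¬p2)))
= ¬(¬¬p2 ∧ ¬(p3 ∧ p3))
= ¬(¬¬p2 ∧ ¬p3)
= ¬p2 ∨ p3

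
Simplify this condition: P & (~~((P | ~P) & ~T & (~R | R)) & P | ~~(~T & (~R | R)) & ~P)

P & (~~((P | ~P) & ~T & (~R | R)) & P | ~~(~T & (~R | R)) & ~P)
= P & (~~(~T & (~R | R)) & P | ~~(~T & (~R | R)) & ~P)
= P & ~~(~T & (~R | R))
= P & ~~~T
= P & ~T

P & ~T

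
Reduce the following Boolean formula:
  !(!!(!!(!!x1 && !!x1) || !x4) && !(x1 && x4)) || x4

x4

!(!!(!!(!!x1 && !!x1) || !x4) && !(x1 && x4)) || x4
= !(!(!(!!x1 && !!x1) && x4) && !(x1 && x4)) || x4   — De Morgan
= !(!(!!!x1 && x4) && !(x1 && x4)) || x4   — idempotence
= !!!x1 && x4 || x1 && x4 || x4   — De Morgan
= !x1 && x4 || x1 && x4 || x4   — double negation
= x4 || x4   — distribution
= x4   — idempotence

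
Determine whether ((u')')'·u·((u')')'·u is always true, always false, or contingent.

((u')')'·u·((u')')'·u
= ((u')')'·u
= u'·u
= 0

always false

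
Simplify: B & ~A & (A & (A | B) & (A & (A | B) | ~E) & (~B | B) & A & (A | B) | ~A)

B & ~A & (A & (A | B) & (A & (A | B) | ~E) & (~B | B) & A & (A | B) | ~A)
= B & ~A & (A & (A | B) & (A & (A | B) | ~E) & A & (A | B) | ~A)   (complement / identity)
= B & ~A & (A & (A | B) & A & (A | B) | ~A)   (absorption)
= B & ~A & (A & (A | B) | ~A)   (idempotence)
= B & ~A & (A | ~A)   (absorption)
= B & ~A   (complement / identity)

B & ~A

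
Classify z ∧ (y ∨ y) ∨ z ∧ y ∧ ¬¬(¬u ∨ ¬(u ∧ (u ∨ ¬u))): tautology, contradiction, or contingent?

z ∧ (y ∨ y) ∨ z ∧ y ∧ ¬¬(¬u ∨ ¬(u ∧ (u ∨ ¬u)))
= z ∧ (y ∨ y) ∨ z ∧ y ∧ ¬(u ∧ u ∧ (u ∨ ¬u))
= z ∧ (y ∨ y) ∨ z ∧ y ∧ ¬(u ∧ u)
= z ∧ (y ∨ y) ∨ z ∧ y ∧ ¬u
= z ∧ y ∨ z ∧ y ∧ ¬u
= z ∧ y
This depends on y, z, so it is not a constant.

contingent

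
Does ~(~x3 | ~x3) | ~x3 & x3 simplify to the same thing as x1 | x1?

E1: ~(~x3 | ~x3) | ~x3 & x3
    = x3 & x3 | ~x3 & x3
    = x3
E2: x1 | x1
    = x1
These differ: at x1=1, x3=0, E1 = 0 but E2 = 1.

No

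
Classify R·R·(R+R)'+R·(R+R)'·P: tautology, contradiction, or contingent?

R·R·(R+R)'+R·(R+R)'·P
= R·(R+R)'+R·(R+R)'·P   — idempotence
= R·(R+R)'   — absorption
= R·R'   — idempotence
= 0   — complement

contradiction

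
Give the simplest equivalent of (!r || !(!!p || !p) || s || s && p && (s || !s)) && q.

(!r || !(!!p || !p) || s || s && p && (s || !s)) && q
= (!r || !(!!p || !p) || s || s && p) && q   [complement / identity]
= (!r || !p && p || s || s && p) && q   [De Morgan]
= (!r || !p && p || s) && q   [absorption]
= (!r || s) && q   [complement / identity]

(!r || s) && q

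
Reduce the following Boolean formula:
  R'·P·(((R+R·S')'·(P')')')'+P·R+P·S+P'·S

P+S

R'·P·(((R+R·S')'·(P')')')'+P·R+P·S+P'·S
= R'·P·((R'·(P')')')'+P·R+P·S+P'·S   (absorption)
= R'·P·R'·(P')'+P·R+P·S+P'·S   (double negation)
= R'·P·R'·(P')'+P·R+S   (distribution)
= R'·P·R'·P+P·R+S   (double negation)
= R'·P+P·R+S   (idempotence)
= P+S   (distribution)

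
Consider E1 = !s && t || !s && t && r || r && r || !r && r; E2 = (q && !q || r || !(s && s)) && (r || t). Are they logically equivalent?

E1: !s && t || !s && t && r || r && r || !r && r
    = !s && t || !s && t && r || r   [distribution]
    = !s && t || r   [absorption]
E2: (q && !q || r || !(s && s)) && (r || t)
    = (r || !(s && s)) && (r || t)   [complement / identity]
    = !(s && s) && t || r   [distribution]
    = !s && t || r   [idempotence]
Both reduce to !s && t || r, so they are equivalent.

Yes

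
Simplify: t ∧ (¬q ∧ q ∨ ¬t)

t ∧ (¬q ∧ q ∨ ¬t)
= t ∧ ¬t   — complement / identity
= False   — complement

False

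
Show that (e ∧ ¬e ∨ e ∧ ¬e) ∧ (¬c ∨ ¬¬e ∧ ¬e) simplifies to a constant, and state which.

(e ∧ ¬e ∨ e ∧ ¬e) ∧ (¬c ∨ ¬¬e ∧ ¬e)
= (e ∧ ¬e ∨ e ∧ ¬e) ∧ (¬c ∨ e ∧ ¬e)   [double negation]
= e ∧ ¬e ∧ ¬c ∨ e ∧ ¬e   [distribution]
= e ∧ ¬e   [absorption]
= False   [complement]

False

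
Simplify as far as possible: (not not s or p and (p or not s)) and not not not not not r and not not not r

(not not s or p and (p or not s)) and not not not not not r and not not not r
= (not not s or p and (p or not s)) and not not not r and not not not r   — double negation
= (not not s or p) and not not not r and not not not r   — absorption
= (s or p) and not not not r and not not not r   — double negation
= (s or p) and not r and not not not r   — double negation
= (s or p) and not r and not r   — double negation
= (s or p) and not r   — idempotence

(s or p) and not r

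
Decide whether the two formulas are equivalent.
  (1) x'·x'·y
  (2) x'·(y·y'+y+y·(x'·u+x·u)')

E1: x'·x'·y
    = x'·y   — idempotence
E2: x'·(y·y'+y+y·(x'·u+x·u)')
    = x'·(y·y'+y+y·u')   — distribution
    = x'·(y+y·u')   — complement / identity
    = x'·y   — absorption
Both reduce to x'·y, so they are equivalent.

Yes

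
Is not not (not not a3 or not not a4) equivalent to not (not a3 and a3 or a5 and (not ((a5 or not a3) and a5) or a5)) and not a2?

E1: not not (not not a3 or not not a4)
    = not (not a3 and not a4)   [De Morgan]
    = a3 or a4   [De Morgan]
E2: not (not a3 and a3 or a5 and (not ((a5 or not a3) and a5) or a5)) and not a2
    = not (a5 and (not ((a5 or not a3) and a5) or a5)) and not a2   [complement / identity]
    = not (a5 and (not a5 or a5)) and not a2   [absorption]
    = not a5 and not a2   [complement / identity]
These differ: at a2=1, a3=1, a4=0, a5=1, E1 = 1 but E2 = 0.

No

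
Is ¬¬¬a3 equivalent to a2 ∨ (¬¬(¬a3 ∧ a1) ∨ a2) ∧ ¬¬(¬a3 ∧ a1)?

No

E1: ¬¬¬a3
    = ¬a3   (double negation)
E2: a2 ∨ (¬¬(¬a3 ∧ a1) ∨ a2) ∧ ¬¬(¬a3 ∧ a1)
    = a2 ∨ ¬¬(¬a3 ∧ a1)   (absorption)
    = a2 ∨ ¬a3 ∧ a1   (double negation)
These differ: at a1=0, a2=1, a3=1, E1 = 0 but E2 = 1.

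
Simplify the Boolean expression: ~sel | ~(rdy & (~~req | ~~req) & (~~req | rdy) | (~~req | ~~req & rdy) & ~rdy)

~sel | ~(rdy & (~~req | ~~req) & (~~req | rdy) | (~~req | ~~req & rdy) & ~rdy)
= ~sel | ~(rdy & (~~req | ~~req & rdy) | (~~req | ~~req & rdy) & ~rdy)
= ~sel | ~(~~req | ~~req & rdy)
= ~sel | ~~~req
= ~sel | ~req

~sel | ~req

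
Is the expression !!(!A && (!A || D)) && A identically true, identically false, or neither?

identically false

!!(!A && (!A || D)) && A
= !!!A && A   — absorption
= !A && A   — double negation
= false   — complement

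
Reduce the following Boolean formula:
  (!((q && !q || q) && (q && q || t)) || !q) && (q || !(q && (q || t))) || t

!q || t

(!((q && !q || q) && (q && q || t)) || !q) && (q || !(q && (q || t))) || t
= (!(q && (q && q || t)) || !q) && (q || !(q && (q || t))) || t   [complement / identity]
= (!(q && (q || t)) || !q) && (q || !(q && (q || t))) || t   [idempotence]
= !q && q || !(q && (q || t)) || t   [distribution]
= !(q && (q || t)) || t   [complement / identity]
= !q || t   [absorption]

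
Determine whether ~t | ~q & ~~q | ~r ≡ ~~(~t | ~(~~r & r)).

E1: ~t | ~q & ~~q | ~r
    = ~t | ~q & q | ~r
    = ~t | ~r
E2: ~~(~t | ~(~~r & r))
    = ~~(~t | ~(r & r))
    = ~~(~t | ~r)
    = ~t | ~r
Both reduce to ~t | ~r, so they are equivalent.

Yes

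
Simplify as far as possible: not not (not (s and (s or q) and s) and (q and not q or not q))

not s and not q

not not (not (s and (s or q) and s) and (q and not q or not q))
= not not (not (s and s) and (q and not q or not q))
= not not (not (s and s) and not q)
= not not (not s and not q)
= not s and not q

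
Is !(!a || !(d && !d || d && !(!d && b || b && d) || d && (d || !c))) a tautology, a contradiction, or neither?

!(!a || !(d && !d || d && !(!d && b || b && d) || d && (d || !c)))
= !(!a || !(d && !d || d && !(!d && b || b && d) || d))   — absorption
= !(!a || !(d && !d || d && !b || d))   — distribution
= !(!a || !(d && !b || d))   — complement / identity
= a && (d && !b || d)   — De Morgan
= a && d   — absorption
This depends on a, d, so it is not a constant.

neither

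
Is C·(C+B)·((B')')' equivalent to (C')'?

No

E1: C·(C+B)·((B')')'
    = C·((B')')'   — absorption
    = C·B'   — double negation
E2: (C')'
    = C   — double negation
These differ: at B=1, C=1, E1 = 0 but E2 = 1.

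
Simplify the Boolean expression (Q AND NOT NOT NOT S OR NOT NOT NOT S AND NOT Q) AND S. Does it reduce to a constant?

(Q AND NOT NOT NOT S OR NOT NOT NOT S AND NOT Q) AND S
= NOT NOT NOT S AND S
= NOT S AND S
= FALSE

FALSE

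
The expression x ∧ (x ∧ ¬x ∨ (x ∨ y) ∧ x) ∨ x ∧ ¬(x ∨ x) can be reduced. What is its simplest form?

x ∧ (x ∧ ¬x ∨ (x ∨ y) ∧ x) ∨ x ∧ ¬(x ∨ x)
= x ∧ (x ∨ y) ∧ x ∨ x ∧ ¬(x ∨ x)
= x ∧ (x ∨ y) ∧ x ∨ x ∧ ¬x
= x ∧ x ∨ x ∧ ¬x
= x

x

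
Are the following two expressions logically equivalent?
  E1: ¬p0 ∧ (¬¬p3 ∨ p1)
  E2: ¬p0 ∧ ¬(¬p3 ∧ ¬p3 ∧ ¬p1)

Yes

E1: ¬p0 ∧ (¬¬p3 ∨ p1)
    = ¬p0 ∧ (p3 ∨ p1)   (double negation)
E2: ¬p0 ∧ ¬(¬p3 ∧ ¬p3 ∧ ¬p1)
    = ¬p0 ∧ ¬(¬p3 ∧ ¬p1)   (idempotence)
    = ¬p0 ∧ (p3 ∨ p1)   (De Morgan)
Both reduce to ¬p0 ∧ (p3 ∨ p1), so they are equivalent.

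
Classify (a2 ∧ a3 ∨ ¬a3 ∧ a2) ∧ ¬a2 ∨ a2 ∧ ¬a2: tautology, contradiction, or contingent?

(a2 ∧ a3 ∨ ¬a3 ∧ a2) ∧ ¬a2 ∨ a2 ∧ ¬a2
= a2 ∧ ¬a2 ∨ a2 ∧ ¬a2
= a2 ∧ ¬a2
= False

contradiction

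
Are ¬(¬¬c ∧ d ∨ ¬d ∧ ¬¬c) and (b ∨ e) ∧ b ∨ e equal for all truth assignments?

E1: ¬(¬¬c ∧ d ∨ ¬d ∧ ¬¬c)
    = ¬¬¬c
    = ¬c
E2: (b ∨ e) ∧ b ∨ e
    = b ∨ e
These differ: at b=0, c=1, d=0, e=1, E1 = 0 but E2 = 1.

No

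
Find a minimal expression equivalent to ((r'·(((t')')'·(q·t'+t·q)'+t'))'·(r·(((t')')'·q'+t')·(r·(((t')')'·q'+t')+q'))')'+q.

t'+q

((r'·(((t')')'·(q·t'+t·q)'+t'))'·(r·(((t')')'·q'+t')·(r·(((t')')'·q'+t')+q'))')'+q
= ((r'·(((t')')'·(q·t'+t·q)'+t'))'·(r·(((t')')'·q'+t'))')'+q   — absorption
= ((r'·(((t')')'·q'+t'))'·(r·(((t')')'·q'+t'))')'+q   — distribution
= r'·(((t')')'·q'+t')+r·(((t')')'·q'+t')+q   — De Morgan
= ((t')')'·q'+t'+q   — distribution
= t'·q'+t'+q   — double negation
= t'+q   — absorption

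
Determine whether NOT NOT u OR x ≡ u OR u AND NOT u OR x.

Yes

E1: NOT NOT u OR x
    = u OR x   — double negation
E2: u OR u AND NOT u OR x
    = u OR x   — complement / identity
Both reduce to u OR x, so they are equivalent.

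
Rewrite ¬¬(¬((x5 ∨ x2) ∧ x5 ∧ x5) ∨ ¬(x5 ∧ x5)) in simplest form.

¬¬(¬((x5 ∨ x2) ∧ x5 ∧ x5) ∨ ¬(x5 ∧ x5))
= ¬¬(¬(x5 ∧ x5) ∨ ¬(x5 ∧ x5))   [absorption]
= ¬(x5 ∧ x5 ∧ x5 ∧ x5)   [De Morgan]
= ¬(x5 ∧ x5)   [idempotence]
= ¬x5   [idempotence]

¬x5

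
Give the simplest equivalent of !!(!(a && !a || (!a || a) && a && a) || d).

!!(!(a && !a || (!a || a) && a && a) || d)
= !(a && !a || (!a || a) && a && a) || d   (double negation)
= !(a && !a || a && a) || d   (complement / identity)
= !a || d   (distribution)

!a || d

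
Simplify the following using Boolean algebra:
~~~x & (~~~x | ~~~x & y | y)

~x

~~~x & (~~~x | ~~~x & y | y)
= ~~~x & (~~~x | y)   (absorption)
= ~~~x   (absorption)
= ~x   (double negation)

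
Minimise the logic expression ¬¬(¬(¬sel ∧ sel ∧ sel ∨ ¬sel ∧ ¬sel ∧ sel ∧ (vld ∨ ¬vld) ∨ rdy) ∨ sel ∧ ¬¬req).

¬¬(¬(¬sel ∧ sel ∧ sel ∨ ¬sel ∧ ¬sel ∧ sel ∧ (vld ∨ ¬vld) ∨ rdy) ∨ sel ∧ ¬¬req)
= ¬¬(¬(¬sel ∧ sel ∧ sel ∨ ¬sel ∧ ¬sel ∧ sel ∨ rdy) ∨ sel ∧ ¬¬req)   (complement / identity)
= ¬¬(¬(¬sel ∧ sel ∨ rdy) ∨ sel ∧ ¬¬req)   (distribution)
= ¬¬(¬rdy ∨ sel ∧ ¬¬req)   (complement / identity)
= ¬¬(¬rdy ∨ sel ∧ req)   (double negation)
= ¬rdy ∨ sel ∧ req   (double negation)

¬rdy ∨ sel ∧ req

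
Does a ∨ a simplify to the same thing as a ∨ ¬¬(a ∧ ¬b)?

Yes

E1: a ∨ a
    = a
E2: a ∨ ¬¬(a ∧ ¬b)
    = a ∨ a ∧ ¬b
    = a
Both reduce to a, so they are equivalent.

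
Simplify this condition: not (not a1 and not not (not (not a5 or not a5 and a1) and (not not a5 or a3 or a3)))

not (not a1 and not not (not (not a5 or not a5 and a1) and (not not a5 or a3 or a3)))
= not (not a1 and not not (not (not a5 or not a5 and a1) and (not not a5 or a3)))   [idempotence]
= not (not a1 and not (not a5 or not a5 and a1) and (not not a5 or a3))   [double negation]
= not (not a1 and not not a5 and (not not a5 or a3))   [absorption]
= not (not a1 and not not a5)   [absorption]
= a1 or not a5   [De Morgan]

a1 or not a5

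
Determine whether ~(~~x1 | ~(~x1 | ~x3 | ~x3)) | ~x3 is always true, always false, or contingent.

~(~~x1 | ~(~x1 | ~x3 | ~x3)) | ~x3
= ~x1 & (~x1 | ~x3 | ~x3) | ~x3   — De Morgan
= ~x1 & (~x1 | ~x3) | ~x3   — idempotence
= ~x1 | ~x3   — absorption
This depends on x1, x3, so it is not a constant.

contingent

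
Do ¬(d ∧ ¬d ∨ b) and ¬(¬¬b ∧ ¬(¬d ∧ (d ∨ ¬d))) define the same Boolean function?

E1: ¬(d ∧ ¬d ∨ b)
    = ¬b   [complement / identity]
E2: ¬(¬¬b ∧ ¬(¬d ∧ (d ∨ ¬d)))
    = ¬(¬¬b ∧ ¬¬d)   [complement / identity]
    = ¬b ∨ ¬d   [De Morgan]
These differ: at b=1, d=0, E1 = 0 but E2 = 1.

No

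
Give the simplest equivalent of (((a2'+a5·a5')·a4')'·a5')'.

a2'·a4'+a5

(((a2'+a5·a5')·a4')'·a5')'
= ((a2'·a4')'·a5')'   — complement / identity
= a2'·a4'+a5   — De Morgan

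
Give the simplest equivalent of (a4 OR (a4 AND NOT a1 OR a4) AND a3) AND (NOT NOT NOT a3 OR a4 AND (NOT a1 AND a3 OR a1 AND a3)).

(a4 OR (a4 AND NOT a1 OR a4) AND a3) AND (NOT NOT NOT a3 OR a4 AND (NOT a1 AND a3 OR a1 AND a3))
= (a4 OR (a4 AND NOT a1 OR a4) AND a3) AND (NOT NOT NOT a3 OR a4 AND a3)
= (a4 OR a4 AND a3) AND (NOT NOT NOT a3 OR a4 AND a3)
= a4 AND a3 OR a4 AND NOT NOT NOT a3
= a4 AND a3 OR a4 AND NOT a3
= a4

a4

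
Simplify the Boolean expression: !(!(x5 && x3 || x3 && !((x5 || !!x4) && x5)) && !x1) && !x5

!(!(x5 && x3 || x3 && !((x5 || !!x4) && x5)) && !x1) && !x5
= !(!(x5 && x3 || x3 && !((x5 || x4) && x5)) && !x1) && !x5   [double negation]
= (x5 && x3 || x3 && !((x5 || x4) && x5) || x1) && !x5   [De Morgan]
= (x5 && x3 || x3 && !x5 || x1) && !x5   [absorption]
= (x3 || x1) && !x5   [distribution]

(x3 || x1) && !x5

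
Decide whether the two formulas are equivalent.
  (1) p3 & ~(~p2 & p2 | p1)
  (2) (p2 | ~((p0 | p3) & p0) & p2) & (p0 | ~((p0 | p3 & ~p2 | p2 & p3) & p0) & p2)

No

E1: p3 & ~(~p2 & p2 | p1)
    = p3 & ~p1   (complement / identity)
E2: (p2 | ~((p0 | p3) & p0) & p2) & (p0 | ~((p0 | p3 & ~p2 | p2 & p3) & p0) & p2)
    = (p2 | ~((p0 | p3) & p0) & p2) & (p0 | ~((p0 | p3) & p0) & p2)   (distribution)
    = ~((p0 | p3) & p0) & p2 | p2 & p0   (distribution)
    = ~p0 & p2 | p2 & p0   (absorption)
    = p2   (distribution)
These differ: at p0=0, p1=1, p2=1, p3=0, E1 = 0 but E2 = 1.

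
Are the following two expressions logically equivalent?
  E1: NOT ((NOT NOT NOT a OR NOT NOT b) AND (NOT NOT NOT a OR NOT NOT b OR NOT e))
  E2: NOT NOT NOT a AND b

E1: NOT ((NOT NOT NOT a OR NOT NOT b) AND (NOT NOT NOT a OR NOT NOT b OR NOT e))
    = NOT (NOT NOT NOT a OR NOT NOT b)
    = NOT (NOT a OR NOT NOT b)
    = a AND NOT b
E2: NOT NOT NOT a AND b
    = NOT a AND b
These differ: at a=1, b=0, e=1, E1 = 1 but E2 = 0.

No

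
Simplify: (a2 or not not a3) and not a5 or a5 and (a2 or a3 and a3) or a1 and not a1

(a2 or not not a3) and not a5 or a5 and (a2 or a3 and a3) or a1 and not a1
= (a2 or a3) and not a5 or a5 and (a2 or a3 and a3) or a1 and not a1   (double negation)
= (a2 or a3) and not a5 or a5 and (a2 or a3) or a1 and not a1   (idempotence)
= a2 or a3 or a1 and not a1   (distribution)
= a2 or a3   (complement / identity)

a2 or a3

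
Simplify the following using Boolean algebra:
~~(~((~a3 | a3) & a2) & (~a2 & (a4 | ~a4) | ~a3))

~a2

~~(~((~a3 | a3) & a2) & (~a2 & (a4 | ~a4) | ~a3))
= ~~(~((~a3 | a3) & a2) & (~a2 | ~a3))   (complement / identity)
= ~~(~a2 & (~a2 | ~a3))   (complement / identity)
= ~~~a2   (absorption)
= ~a2   (double negation)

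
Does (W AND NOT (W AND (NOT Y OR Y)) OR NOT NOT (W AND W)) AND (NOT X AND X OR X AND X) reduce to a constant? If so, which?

(W AND NOT (W AND (NOT Y OR Y)) OR NOT NOT (W AND W)) AND (NOT X AND X OR X AND X)
= (W AND NOT W OR NOT NOT (W AND W)) AND (NOT X AND X OR X AND X)
= (W AND NOT W OR NOT NOT (W AND W)) AND X
= (W AND NOT W OR W AND W) AND X
= W AND X
This depends on W, X, so it is not a constant.

no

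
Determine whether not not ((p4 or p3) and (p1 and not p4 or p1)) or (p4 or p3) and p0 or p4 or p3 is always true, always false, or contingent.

contingent

not not ((p4 or p3) and (p1 and not p4 or p1)) or (p4 or p3) and p0 or p4 or p3
= not not ((p4 or p3) and (p1 and not p4 or p1)) or p4 or p3   (absorption)
= not not ((p4 or p3) and p1) or p4 or p3   (absorption)
= (p4 or p3) and p1 or p4 or p3   (double negation)
= p4 or p3   (absorption)
This depends on p3, p4, so it is not a constant.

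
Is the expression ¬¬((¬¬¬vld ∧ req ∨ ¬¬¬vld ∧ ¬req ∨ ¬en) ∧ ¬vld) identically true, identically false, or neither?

neither

¬¬((¬¬¬vld ∧ req ∨ ¬¬¬vld ∧ ¬req ∨ ¬en) ∧ ¬vld)
= ¬¬((¬¬¬vld ∧ req ∨ ¬vld ∧ ¬req ∨ ¬en) ∧ ¬vld)   — double negation
= ¬¬((¬vld ∧ req ∨ ¬vld ∧ ¬req ∨ ¬en) ∧ ¬vld)   — double negation
= ¬¬((¬vld ∨ ¬en) ∧ ¬vld)   — distribution
= ¬¬¬vld   — absorption
= ¬vld   — double negation
This depends on vld, so it is not a constant.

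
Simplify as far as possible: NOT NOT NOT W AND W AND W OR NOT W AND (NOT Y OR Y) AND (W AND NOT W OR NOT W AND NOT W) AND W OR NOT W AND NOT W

NOT NOT NOT W AND W AND W OR NOT W AND (NOT Y OR Y) AND (W AND NOT W OR NOT W AND NOT W) AND W OR NOT W AND NOT W
= NOT NOT NOT W AND W AND W OR NOT W AND (NOT Y OR Y) AND NOT W AND W OR NOT W AND NOT W   [distribution]
= NOT W AND W AND W OR NOT W AND (NOT Y OR Y) AND NOT W AND W OR NOT W AND NOT W   [double negation]
= NOT W AND W AND W OR NOT W AND NOT W AND W OR NOT W AND NOT W   [complement / identity]
= NOT W AND W OR NOT W AND NOT W   [distribution]
= NOT W   [distribution]

NOT W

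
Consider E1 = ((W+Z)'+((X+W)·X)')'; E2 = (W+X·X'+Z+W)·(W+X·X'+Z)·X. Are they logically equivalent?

Yes

E1: ((W+Z)'+((X+W)·X)')'
    = (W+Z)·(X+W)·X
    = (W+Z)·X
E2: (W+X·X'+Z+W)·(W+X·X'+Z)·X
    = (W+X·X'+Z)·X
    = (W+Z)·X
Both reduce to (W+Z)·X, so they are equivalent.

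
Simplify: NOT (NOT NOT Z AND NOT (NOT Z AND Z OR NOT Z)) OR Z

NOT (NOT NOT Z AND NOT (NOT Z AND Z OR NOT Z)) OR Z
= NOT (NOT NOT Z AND NOT NOT Z) OR Z   (complement / identity)
= NOT NOT NOT Z OR Z   (idempotence)
= NOT Z OR Z   (double negation)
= TRUE   (complement)

TRUE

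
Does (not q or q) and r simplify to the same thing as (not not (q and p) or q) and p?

No

E1: (not q or q) and r
    = r   (complement / identity)
E2: (not not (q and p) or q) and p
    = (q and p or q) and p   (double negation)
    = q and p   (absorption)
These differ: at p=1, q=1, r=0, E1 = 0 but E2 = 1.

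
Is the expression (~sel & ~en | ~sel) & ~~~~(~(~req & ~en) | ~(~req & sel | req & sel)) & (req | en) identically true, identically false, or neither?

neither

(~sel & ~en | ~sel) & ~~~~(~(~req & ~en) | ~(~req & sel | req & sel)) & (req | en)
= ~sel & ~~~~(~(~req & ~en) | ~(~req & sel | req & sel)) & (req | en)   [absorption]
= ~sel & ~~~~(req | en | ~(~req & sel | req & sel)) & (req | en)   [De Morgan]
= ~sel & ~~(req | en | ~(~req & sel | req & sel)) & (req | en)   [double negation]
= ~sel & ~~(req | en | ~sel) & (req | en)   [distribution]
= ~sel & (req | en | ~sel) & (req | en)   [double negation]
= ~sel & (req | en)   [absorption]
This depends on en, req, sel, so it is not a constant.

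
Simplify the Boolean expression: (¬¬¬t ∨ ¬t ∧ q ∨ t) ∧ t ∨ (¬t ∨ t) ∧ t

(¬¬¬t ∨ ¬t ∧ q ∨ t) ∧ t ∨ (¬t ∨ t) ∧ t
= (¬t ∨ ¬t ∧ q ∨ t) ∧ t ∨ (¬t ∨ t) ∧ t   (double negation)
= (¬t ∨ t) ∧ t ∨ (¬t ∨ t) ∧ t   (absorption)
= (¬t ∨ t) ∧ t   (idempotence)
= t   (complement / identity)

t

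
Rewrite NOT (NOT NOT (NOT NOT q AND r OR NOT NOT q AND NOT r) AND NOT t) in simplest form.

NOT (NOT NOT (NOT NOT q AND r OR NOT NOT q AND NOT r) AND NOT t)
= NOT (NOT NOT NOT NOT q AND NOT t)   — distribution
= NOT (NOT NOT q AND NOT t)   — double negation
= NOT q OR t   — De Morgan

NOT q OR t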